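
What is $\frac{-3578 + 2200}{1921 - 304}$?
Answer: $- \frac{1378}{1617} \approx -0.8522$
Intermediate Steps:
$\frac{-3578 + 2200}{1921 - 304} = - \frac{1378}{1617}$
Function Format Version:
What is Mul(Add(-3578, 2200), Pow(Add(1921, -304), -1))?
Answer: Rational(-1378, 1617) ≈ -0.85220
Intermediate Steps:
Mul(Add(-3578, 2200), Pow(Add(1921, -304), -1)) = Mul(-1378, Pow(1617, -1)) = Mul(-1378, Rational(1, 1617)) = Rational(-1378, 1617)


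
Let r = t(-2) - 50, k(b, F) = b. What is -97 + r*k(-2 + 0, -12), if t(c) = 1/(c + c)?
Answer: 7/2 ≈ 3.5000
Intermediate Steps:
t(c) = 1/(2*c)
r = -201/4 (r = (½)/(-2) - 50 = (½)*(-½) - 50 = -¼ - 50 = -201/4 ≈ -50.250)
-97 + r*k(-2 + 0, -12) = -97 - 201*(-2 + 0)/4 = -97 - 201/4*(-2) = -97 + 201/2 = 7/2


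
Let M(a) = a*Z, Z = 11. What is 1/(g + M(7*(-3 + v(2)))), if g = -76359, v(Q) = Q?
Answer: -1/76436 ≈ -1.3083e-5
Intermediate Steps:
M(a) = 11*a (M(a) = a*11 = 11*a)
1/(g + M(7*(-3 + v(2)))) = 1/(-76359 + 11*(7*(-3 + 2))) = 1/(-76359 + 11*(7*(-1))) = 1/(-76359 + 11*(-7)) = 1/(-76359 - 77) = 1/(-76436) = -1/76436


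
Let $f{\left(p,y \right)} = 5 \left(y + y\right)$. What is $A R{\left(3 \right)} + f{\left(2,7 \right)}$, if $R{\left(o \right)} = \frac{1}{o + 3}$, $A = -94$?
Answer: $\frac{163}{3} \approx 54.333$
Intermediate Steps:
$f{\left(p,y \right)} = 10 y$ ($f{\left(p,y \right)} = 5 \cdot 2 y = 10 y$)
$R{\left(o \right)} = \frac{1}{3 + o}$
$A R{\left(3 \right)} + f{\left(2,7 \right)} = - \frac{94}{3 + 3} + 10 \cdot 7 = - \frac{94}{6} + 70 = \left(-94\right) \frac{1}{6} + 70 = - \frac{47}{3} + 70 = \frac{163}{3}$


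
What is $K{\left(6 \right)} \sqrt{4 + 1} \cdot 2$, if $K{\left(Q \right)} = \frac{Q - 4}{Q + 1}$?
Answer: $\frac{4 \sqrt{5}}{7} \approx 1.2778$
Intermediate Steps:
$K{\left(Q \right)} = \frac{-4 + Q}{1 + Q}$
$K{\left(6 \right)} \sqrt{4 + 1} \cdot 2 = \frac{-4 + 6}{1 + 6} \sqrt{4 + 1} \cdot 2 = \frac{1}{7} \cdot 2 \sqrt{5} \cdot 2 = \frac{2 \sqrt{5}}{7} \cdot 2 = \frac{4 \sqrt{5}}{7}$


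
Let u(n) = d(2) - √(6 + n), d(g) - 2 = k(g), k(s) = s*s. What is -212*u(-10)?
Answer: -1272 + 424*I ≈ -1272.0 + 424.0*I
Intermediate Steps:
k(s) = s²
d(g) = 2 + g²
u(n) = 6 - √(6 + n) (u(n) = (2 + 2²) - √(6 + n) = (2 + 4) - √(6 + n) = 6 - √(6 + n))
-212*u(-10) = -212*(6 - √(6 - 10)) = -212*(6 - √(-4)) = -212*(6 - 2*I) = -1272 + 424*I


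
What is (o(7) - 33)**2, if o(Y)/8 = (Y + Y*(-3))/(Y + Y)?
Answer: 1681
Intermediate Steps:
o(Y) = -8 (o(Y) = 8*((Y + Y*(-3))/(Y + Y)) = 8*((Y - 3*Y)/((2*Y))) = 8*((-2*Y)*(1/(2*Y))) = 8*(-1) = -8)
(o(7) - 33)**2 = (-8 - 33)**2 = (-41)**2 = 1681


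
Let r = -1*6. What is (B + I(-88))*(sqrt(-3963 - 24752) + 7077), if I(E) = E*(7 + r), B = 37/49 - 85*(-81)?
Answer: 336753990/7 + 333090*I*sqrt(28715)/49 ≈ 4.8108e+7 + 1.1519e+6*I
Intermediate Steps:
r = -6
B = 337402/49 (B = 37*(1/49) + 6885 = 37/49 + 6885 = 337402/49 ≈ 6885.8)
I(E) = E (I(E) = E*(7 - 6) = E*1 = E)
(B + I(-88))*(sqrt(-3963 - 24752) + 7077) = (337402/49 - 88)*(sqrt(-3963 - 24752) + 7077) = 333090*(sqrt(-28715) + 7077)/49 = 333090*(I*sqrt(28715) + 7077)/49 = 333090*(7077 + I*sqrt(28715))/49 = 336753990/7 + 333090*I*sqrt(28715)/49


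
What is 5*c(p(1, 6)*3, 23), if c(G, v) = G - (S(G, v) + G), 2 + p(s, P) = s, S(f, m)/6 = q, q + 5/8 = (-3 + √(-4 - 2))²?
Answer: -285/4 + 180*I*√6 ≈ -71.25 + 440.91*I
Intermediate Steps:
q = -5/8 + (-3 + I*√6)² (q = -5/8 + (-3 + √(-4 - 2))² = -5/8 + (-3 + √(-6))² = -5/8 + (-3 + I*√6)² ≈ 2.375 - 14.697*I)
S(f, m) = 57/4 - 36*I*√6 (S(f, m) = 6*(19/8 - 6*I*√6) = 57/4 - 36*I*√6)
p(s, P) = -2 + s
c(G, v) = -57/4 + 36*I*√6 (c(G, v) = G - ((57/4 - 36*I*√6) + G) = G - (57/4 + G - 36*I*√6) = G + (-57/4 - G + 36*I*√6) = -57/4 + 36*I*√6)
5*c(p(1, 6)*3, 23) = 5*(-57/4 + 36*I*√6) = -285/4 + 180*I*√6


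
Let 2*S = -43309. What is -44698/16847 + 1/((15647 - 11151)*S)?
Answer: -4351736149983/1640200873304 ≈ -2.6532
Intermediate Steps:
S = -43309/2 (S = (1/2)*(-43309) = -43309/2 ≈ -21655.)
-44698/16847 + 1/((15647 - 11151)*S) = -44698/16847 + 1/((15647 - 11151)*(-43309/2)) = -44698*1/16847 - 2/43309/4496 = -44698/16847 + (1/4496)*(-2/43309) = -44698/16847 - 1/97358632 = -4351736149983/1640200873304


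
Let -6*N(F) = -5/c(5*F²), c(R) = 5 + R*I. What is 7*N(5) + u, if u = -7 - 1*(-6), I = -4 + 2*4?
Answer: -599/606 ≈ -0.98845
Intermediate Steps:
I = 4 (I = -4 + 8 = 4)
c(R) = 5 + 4*R (c(R) = 5 + R*4 = 5 + 4*R)
u = -1 (u = -7 + 6 = -1)
N(F) = 5/(6*(5 + 20*F²)) (N(F) = -(-5)/(6*(5 + 4*(5*F²))) = -(-5)/(6*(5 + 20*F²)) = 5/(6*(5 + 20*F²)))
7*N(5) + u = 7*(1/(6*(1 + 4*5²))) - 1 = 7*(1/(6*(1 + 4*25))) - 1 = 7*(1/(6*(1 + 100))) - 1 = 7*((⅙)/101) - 1 = 7*((⅙)*(1/101)) - 1 = 7*(1/606) - 1 = 7/606 - 1 = -599/606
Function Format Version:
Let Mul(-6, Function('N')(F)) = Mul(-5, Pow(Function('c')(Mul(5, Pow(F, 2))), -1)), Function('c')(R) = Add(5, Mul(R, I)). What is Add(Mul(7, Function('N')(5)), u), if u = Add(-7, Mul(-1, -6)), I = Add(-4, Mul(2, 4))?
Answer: Rational(-599, 606) ≈ -0.98845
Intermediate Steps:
I = 4 (I = Add(-4, 8) = 4)
Function('c')(R) = Add(5, Mul(4, R)) (Function('c')(R) = Add(5, Mul(R, 4)) = Add(5, Mul(4, R)))
u = -1 (u = Add(-7, 6) = -1)
Function('N')(F) = Mul(Rational(5, 6), Pow(Add(5, Mul(20, Pow(F, 2))), -1)) (Function('N')(F) = Mul(Rational(-1, 6), Mul(-5, Pow(Add(5, Mul(4, Mul(5, Pow(F, 2)))), -1))) = Mul(Rational(-1, 6), Mul(-5, Pow(Add(5, Mul(20, Pow(F, 2))), -1))) = Mul(Rational(5, 6), Pow(Add(5, Mul(20, Pow(F, 2))), -1)))
Add(Mul(7, Function('N')(5)), u) = Add(Mul(7, Mul(Rational(1, 6), Pow(Add(1, Mul(4, Pow(5, 2))), -1))), -1) = Add(Mul(7, Mul(Rational(1, 6), Pow(Add(1, Mul(4, 25)), -1))), -1) = Add(Mul(7, Mul(Rational(1, 6), Pow(Add(1, 100), -1))), -1) = Add(Mul(7, Mul(Rational(1, 6), Pow(101, -1))), -1) = Add(Mul(7, Mul(Rational(1, 6), Rational(1, 101))), -1) = Add(Mul(7, Rational(1, 606)), -1) = Add(Rational(7, 606), -1) = Rational(-599, 606)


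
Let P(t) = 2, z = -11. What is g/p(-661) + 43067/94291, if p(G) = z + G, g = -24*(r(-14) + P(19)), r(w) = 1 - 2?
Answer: 1300167/2640148 ≈ 0.49246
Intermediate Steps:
r(w) = -1
g = -24 (g = -24*(-1 + 2) = -24*1 = -24)
p(G) = -11 + G
g/p(-661) + 43067/94291 = -24/(-11 - 661) + 43067/94291 = -24/(-672) + 43067*(1/94291) = -24*(-1/672) + 43067/94291 = 1/28 + 43067/94291 = 1300167/2640148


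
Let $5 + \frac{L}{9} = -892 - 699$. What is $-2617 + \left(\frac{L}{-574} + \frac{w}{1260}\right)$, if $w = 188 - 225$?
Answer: $- \frac{133902977}{51660} \approx -2592.0$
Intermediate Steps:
$w = -37$ ($w = 188 - 225 = -37$)
$L = -14364$ ($L = -45 + 9 \left(-892 - 699\right) = -45 + 9 \left(-1591\right) = -45 - 14319 = -14364$)
$-2617 + \left(\frac{L}{-574} + \frac{w}{1260}\right) = -2617 - \left(- \frac{1026}{41} + \frac{37}{1260}\right) = -2617 - - \frac{1291243}{51660} = -2617 + \left(\frac{1026}{41} - \frac{37}{1260}\right) = -2617 + \frac{1291243}{51660} = - \frac{133902977}{51660}$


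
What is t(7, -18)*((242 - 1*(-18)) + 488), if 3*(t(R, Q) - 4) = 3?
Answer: 3740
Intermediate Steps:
t(R, Q) = 5 (t(R, Q) = 4 + (1/3)*3 = 4 + 1 = 5)
t(7, -18)*((242 - 1*(-18)) + 488) = 5*((242 - 1*(-18)) + 488) = 5*((242 + 18) + 488) = 5*(260 + 488) = 5*748 = 3740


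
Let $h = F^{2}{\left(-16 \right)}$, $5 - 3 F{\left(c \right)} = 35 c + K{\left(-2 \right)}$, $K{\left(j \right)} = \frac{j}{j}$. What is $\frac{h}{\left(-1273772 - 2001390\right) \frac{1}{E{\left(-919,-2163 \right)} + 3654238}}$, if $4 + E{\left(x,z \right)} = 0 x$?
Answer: $- \frac{64577623248}{1637581} \approx -39435.0$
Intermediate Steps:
$E{\left(x,z \right)} = -4$ ($E{\left(x,z \right)} = -4 + 0 x = -4 + 0 = -4$)
$K{\left(j \right)} = 1$
$F{\left(c \right)} = \frac{4}{3} - \frac{35 c}{3}$ ($F{\left(c \right)} = \frac{5}{3} - \frac{35 c + 1}{3} = \frac{5}{3} - \frac{1 + 35 c}{3} = \frac{5}{3} - \left(\frac{1}{3} + \frac{35 c}{3}\right) = \frac{4}{3} - \frac{35 c}{3}$)
$h = 35344$ ($h = \left(\frac{4}{3} - - \frac{560}{3}\right)^{2} = \left(\frac{4}{3} + \frac{560}{3}\right)^{2} = 188^{2} = 35344$)
$\frac{h}{\left(-1273772 - 2001390\right) \frac{1}{E{\left(-919,-2163 \right)} + 3654238}} = \frac{35344}{\left(-1273772 - 2001390\right) \frac{1}{-4 + 3654238}} = \frac{35344}{\left(-3275162\right) \frac{1}{3654234}} = \frac{35344}{- \frac{1637581}{1827117}} = 35344 \left(- \frac{1827117}{1637581}\right) = - \frac{64577623248}{1637581}$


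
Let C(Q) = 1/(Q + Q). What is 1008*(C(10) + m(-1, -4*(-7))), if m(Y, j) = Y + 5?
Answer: 20412/5 ≈ 4082.4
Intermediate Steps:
m(Y, j) = 5 + Y
C(Q) = 1/(2*Q)
1008*(C(10) + m(-1, -4*(-7))) = 1008*((½)/10 + (5 - 1)) = 1008*((½)*(⅒) + 4) = 1008*(1/20 + 4) = 1008*(81/20) = 20412/5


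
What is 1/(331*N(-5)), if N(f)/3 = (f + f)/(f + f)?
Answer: 1/993 ≈ 0.0010071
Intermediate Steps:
N(f) = 3 (N(f) = 3*((f + f)/(f + f)) = 3*((2*f)/((2*f))) = 3*((2*f)*(1/(2*f))) = 3*1 = 3)
1/(331*N(-5)) = 1/(331*3) = 1/993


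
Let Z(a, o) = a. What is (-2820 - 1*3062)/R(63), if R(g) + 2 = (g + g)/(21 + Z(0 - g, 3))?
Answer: 5882/5 ≈ 1176.4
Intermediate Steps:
R(g) = -2 + 2*g/(21 - g) (R(g) = -2 + (g + g)/(21 + (0 - g)) = -2 + (2*g)/(21 - g) = -2 + 2*g/(21 - g))
(-2820 - 1*3062)/R(63) = (-2820 - 1*3062)/((2*(21 - 2*63)/(-21 + 63))) = (-2820 - 3062)/((2*(21 - 126)/42)) = -5882/(2*(1/42)*(-105)) = -5882/(-5) = -5882*(-⅕) = 5882/5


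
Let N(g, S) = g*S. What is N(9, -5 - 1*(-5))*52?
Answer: 0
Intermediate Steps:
N(g, S) = S*g
N(9, -5 - 1*(-5))*52 = ((-5 - 1*(-5))*9)*52 = ((-5 + 5)*9)*52 = (0*9)*52 = 0*52 = 0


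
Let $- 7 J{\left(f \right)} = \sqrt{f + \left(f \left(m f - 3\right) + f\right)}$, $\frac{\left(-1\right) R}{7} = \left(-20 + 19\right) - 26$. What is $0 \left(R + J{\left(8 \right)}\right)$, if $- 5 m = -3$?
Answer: $0$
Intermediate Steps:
$m = \frac{3}{5}$ ($m = \left(- \frac{1}{5}\right) \left(-3\right) = \frac{3}{5} \approx 0.6$)
$R = 189$ ($R = - 7 \left(\left(-20 + 19\right) - 26\right) = - 7 \left(-1 - 26\right) = \left(-7\right) \left(-27\right) = 189$)
$J{\left(f \right)} = - \frac{\sqrt{2 f + f \left(-3 + \frac{3 f}{5}\right)}}{7}$ ($J{\left(f \right)} = - \frac{\sqrt{f + \left(f \left(\frac{3 f}{5} - 3\right) + f\right)}}{7} = - \frac{\sqrt{f + \left(f \left(-3 + \frac{3 f}{5}\right) + f\right)}}{7} = - \frac{\sqrt{f + \left(f + f \left(-3 + \frac{3 f}{5}\right)\right)}}{7} = - \frac{\sqrt{2 f + f \left(-3 + \frac{3 f}{5}\right)}}{7}$)
$0 \left(R + J{\left(8 \right)}\right) = 0 \left(189 - \frac{\sqrt{5} \sqrt{8 \left(-5 + 3 \cdot 8\right)}}{35}\right) = 0 \left(189 - \frac{\sqrt{5} \sqrt{8 \left(-5 + 24\right)}}{35}\right) = 0 \left(189 - \frac{\sqrt{5} \sqrt{8 \cdot 19}}{35}\right) = 0 \left(189 - \frac{\sqrt{5} \sqrt{152}}{35}\right) = 0 \left(189 - \frac{\sqrt{5} \cdot 2 \sqrt{38}}{35}\right) = 0 \left(189 - \frac{2 \sqrt{190}}{35}\right) = 0$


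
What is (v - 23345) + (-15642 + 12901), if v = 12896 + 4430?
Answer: -8760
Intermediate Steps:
v = 17326
(v - 23345) + (-15642 + 12901) = (17326 - 23345) + (-15642 + 12901) = -6019 - 2741 = -8760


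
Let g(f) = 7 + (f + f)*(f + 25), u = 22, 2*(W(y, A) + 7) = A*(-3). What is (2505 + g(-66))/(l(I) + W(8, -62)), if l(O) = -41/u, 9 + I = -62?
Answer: 174328/1851 ≈ 94.180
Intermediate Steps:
I = -71 (I = -9 - 62 = -71)
W(y, A) = -7 - 3*A/2 (W(y, A) = -7 + (A*(-3))/2 = -7 + (-3*A)/2 = -7 - 3*A/2)
l(O) = -41/22
g(f) = 7 + 2*f*(25 + f) (g(f) = 7 + (2*f)*(25 + f) = 7 + 2*f*(25 + f))
(2505 + g(-66))/(l(I) + W(8, -62)) = (2505 + (7 + 2*(-66)² + 50*(-66)))/(-41/22 + (-7 - 3/2*(-62))) = (2505 + (7 + 2*4356 - 3300))/(-41/22 + (-7 + 93)) = (2505 + (7 + 8712 - 3300))/(-41/22 + 86) = (2505 + 5419)/(1851/22) = 7924*(22/1851) = 174328/1851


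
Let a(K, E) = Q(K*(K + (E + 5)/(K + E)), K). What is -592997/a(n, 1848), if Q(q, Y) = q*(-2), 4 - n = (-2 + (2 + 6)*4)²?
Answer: 592997/1602144 ≈ 0.37013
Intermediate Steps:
n = -896 (n = 4 - (-2 + (2 + 6)*4)² = 4 - (-2 + 8*4)² = 4 - (-2 + 32)² = 4 - 1*30² = 4 - 1*900 = 4 - 900 = -896)
Q(q, Y) = -2*q
a(K, E) = -2*K*(K + (5 + E)/(E + K)) (a(K, E) = -2*K*(K + (E + 5)/(K + E)) = -2*K*(K + (5 + E)/(E + K)))
-592997/a(n, 1848) = -592997*(1848 - 896)/(1792*(5 + 1848 - 896*(1848 - 896))) = -592997*17/(32*(5 + 1848 - 896*952)) = -592997*17/(32*(5 + 1848 - 852992)) = -592997/((-2*(-896)*1/952*(-851139))) = -592997/(-1602144) = -592997*(-1/1602144) = 592997/1602144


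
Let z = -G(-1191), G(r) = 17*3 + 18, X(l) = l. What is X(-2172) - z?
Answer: -2103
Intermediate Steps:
G(r) = 69 (G(r) = 51 + 18 = 69)
z = -69 (z = -1*69 = -69)
X(-2172) - z = -2172 - 1*(-69) = -2172 + 69 = -2103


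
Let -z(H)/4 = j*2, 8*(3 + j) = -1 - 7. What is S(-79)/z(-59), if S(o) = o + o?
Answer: -79/16 ≈ -4.9375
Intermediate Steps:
j = -4 (j = -3 + (-1 - 7)/8 = -3 + (1/8)*(-8) = -3 - 1 = -4)
z(H) = 32 (z(H) = -(-16)*2 = -4*(-8) = 32)
S(o) = 2*o
S(-79)/z(-59) = (2*(-79))/32 = -158*1/32 = -79/16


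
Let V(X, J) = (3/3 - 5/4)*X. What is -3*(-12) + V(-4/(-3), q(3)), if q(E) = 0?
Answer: 107/3 ≈ 35.667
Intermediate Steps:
V(X, J) = -X/4 (V(X, J) = (3*(⅓) - 5*¼)*X = (1 - 5/4)*X = -X/4)
-3*(-12) + V(-4/(-3), q(3)) = -3*(-12) - (-1)/(-3) = 36 - (-1)*(-1)/3 = 36 - ¼*4/3 = 36 - ⅓ = 107/3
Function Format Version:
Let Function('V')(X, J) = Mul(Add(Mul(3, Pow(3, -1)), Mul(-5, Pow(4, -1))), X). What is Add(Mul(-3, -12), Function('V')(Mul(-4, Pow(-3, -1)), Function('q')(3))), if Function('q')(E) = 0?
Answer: Rational(107, 3) ≈ 35.667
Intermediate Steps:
Function('V')(X, J) = Mul(Rational(-1, 4), X) (Function('V')(X, J) = Mul(Add(Mul(3, Rational(1, 3)), Mul(-5, Rational(1, 4))), X) = Mul(Add(1, Rational(-5, 4)), X) = Mul(Rational(-1, 4), X))
Add(Mul(-3, -12), Function('V')(Mul(-4, Pow(-3, -1)), Function('q')(3))) = Add(Mul(-3, -12), Mul(Rational(-1, 4), Mul(-4, Pow(-3, -1)))) = Add(36, Mul(Rational(-1, 4), Mul(-4, Rational(-1, 3)))) = Add(36, Mul(Rational(-1, 4), Rational(4, 3))) = Add(36, Rational(-1, 3)) = Rational(107, 3)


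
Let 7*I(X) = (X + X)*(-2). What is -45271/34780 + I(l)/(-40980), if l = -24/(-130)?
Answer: -14068614491/10808406700 ≈ -1.3016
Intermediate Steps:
l = 12/65 (l = -24*(-1/130) = 12/65 ≈ 0.18462)
I(X) = -4*X/7 (I(X) = ((X + X)*(-2))/7 = ((2*X)*(-2))/7 = (-4*X)/7 = -4*X/7)
-45271/34780 + I(l)/(-40980) = -45271/34780 - 4/7*12/65/(-40980) = -45271*1/34780 - 48/455*(-1/40980) = -45271/34780 + 4/1553825 = -14068614491/10808406700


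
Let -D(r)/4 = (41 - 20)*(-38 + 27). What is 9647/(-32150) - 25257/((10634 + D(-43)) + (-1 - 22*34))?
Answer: -305428991/115836450 ≈ -2.6367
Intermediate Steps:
D(r) = 924 (D(r) = -4*(41 - 20)*(-38 + 27) = -84*(-11) = -4*(-231) = 924)
9647/(-32150) - 25257/((10634 + D(-43)) + (-1 - 22*34)) = 9647/(-32150) - 25257/((10634 + 924) + (-1 - 22*34)) = 9647*(-1/32150) - 25257/(11558 + (-1 - 748)) = -9647/32150 - 25257/(11558 - 749) = -9647/32150 - 25257/10809 = -9647/32150 - 25257*1/10809 = -9647/32150 - 8419/3603 = -305428991/115836450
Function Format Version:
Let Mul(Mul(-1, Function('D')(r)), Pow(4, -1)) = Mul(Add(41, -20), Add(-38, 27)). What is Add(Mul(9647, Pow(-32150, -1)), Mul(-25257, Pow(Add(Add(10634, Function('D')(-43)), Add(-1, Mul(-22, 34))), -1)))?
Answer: Rational(-305428991, 115836450) ≈ -2.6367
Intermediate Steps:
Function('D')(r) = 924 (Function('D')(r) = Mul(-4, Mul(Add(41, -20), Add(-38, 27))) = Mul(-4, Mul(21, -11)) = Mul(-4, -231) = 924)
Add(Mul(9647, Pow(-32150, -1)), Mul(-25257, Pow(Add(Add(10634, Function('D')(-43)), Add(-1, Mul(-22, 34))), -1))) = Add(Mul(9647, Pow(-32150, -1)), Mul(-25257, Pow(Add(Add(10634, 924), Add(-1, Mul(-22, 34))), -1))) = Add(Mul(9647, Rational(-1, 32150)), Mul(-25257, Pow(Add(11558, Add(-1, -748)), -1))) = Add(Rational(-9647, 32150), Mul(-25257, Pow(Add(11558, -749), -1))) = Add(Rational(-9647, 32150), Mul(-25257, Pow(10809, -1))) = Add(Rational(-9647, 32150), Mul(-25257, Rational(1, 10809))) = Add(Rational(-9647, 32150), Rational(-8419, 3603)) = Rational(-305428991, 115836450)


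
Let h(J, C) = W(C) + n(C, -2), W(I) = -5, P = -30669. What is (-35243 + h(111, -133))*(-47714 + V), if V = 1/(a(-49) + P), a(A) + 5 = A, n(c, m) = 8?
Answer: 51658922938520/30723 ≈ 1.6814e+9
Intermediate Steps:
a(A) = -5 + A
h(J, C) = 3 (h(J, C) = -5 + 8 = 3)
V = -1/30723 (V = 1/((-5 - 49) - 30669) = 1/(-54 - 30669) = 1/(-30723) = -1/30723 ≈ -3.2549e-5)
(-35243 + h(111, -133))*(-47714 + V) = (-35243 + 3)*(-47714 - 1/30723) = -35240*(-1465917223/30723) = 51658922938520/30723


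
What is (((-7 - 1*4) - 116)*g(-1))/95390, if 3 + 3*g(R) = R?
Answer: 254/143085 ≈ 0.0017752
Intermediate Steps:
g(R) = -1 + R/3
(((-7 - 1*4) - 116)*g(-1))/95390 = (((-7 - 1*4) - 116)*(-1 + (⅓)*(-1)))/95390 = (((-7 - 4) - 116)*(-1 - ⅓))*(1/95390) = ((-11 - 116)*(-4/3))*(1/95390) = -127*(-4/3)*(1/95390) = (508/3)*(1/95390) = 254/143085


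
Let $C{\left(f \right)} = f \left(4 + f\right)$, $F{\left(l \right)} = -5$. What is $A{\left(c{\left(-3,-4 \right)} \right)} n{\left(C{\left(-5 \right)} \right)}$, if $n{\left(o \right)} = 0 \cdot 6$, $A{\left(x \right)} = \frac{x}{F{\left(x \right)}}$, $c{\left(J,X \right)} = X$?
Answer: $0$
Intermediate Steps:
$A{\left(x \right)} = - \frac{x}{5}$ ($A{\left(x \right)} = \frac{x}{-5} = x \left(- \frac{1}{5}\right) = - \frac{x}{5}$)
$n{\left(o \right)} = 0$
$A{\left(c{\left(-3,-4 \right)} \right)} n{\left(C{\left(-5 \right)} \right)} = \left(- \frac{1}{5}\right) \left(-4\right) 0 = \frac{4}{5} \cdot 0 = 0$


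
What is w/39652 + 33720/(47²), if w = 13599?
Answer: 1367105631/87591268 ≈ 15.608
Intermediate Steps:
w/39652 + 33720/(47²) = 13599/39652 + 33720/(47²) = 13599*(1/39652) + 33720/2209 = 13599/39652 + 33720*(1/2209) = 13599/39652 + 33720/2209 = 1367105631/87591268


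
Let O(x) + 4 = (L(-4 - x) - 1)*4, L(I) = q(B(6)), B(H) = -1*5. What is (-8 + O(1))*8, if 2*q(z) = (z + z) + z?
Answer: -368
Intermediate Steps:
B(H) = -5
q(z) = 3*z/2 (q(z) = ((z + z) + z)/2 = (2*z + z)/2 = (3*z)/2 = 3*z/2)
L(I) = -15/2 (L(I) = (3/2)*(-5) = -15/2)
O(x) = -38 (O(x) = -4 + (-15/2 - 1)*4 = -4 - 17/2*4 = -4 - 34 = -38)
(-8 + O(1))*8 = (-8 - 38)*8 = -46*8 = -368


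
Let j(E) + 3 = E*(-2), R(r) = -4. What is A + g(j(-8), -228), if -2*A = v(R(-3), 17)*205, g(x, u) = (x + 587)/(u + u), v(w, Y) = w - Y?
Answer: 81745/38 ≈ 2151.2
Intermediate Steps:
j(E) = -3 - 2*E (j(E) = -3 + E*(-2) = -3 - 2*E)
g(x, u) = (587 + x)/(2*u) (g(x, u) = (587 + x)/((2*u)) = (587 + x)*(1/(2*u)) = (587 + x)/(2*u))
A = 4305/2 (A = -(-4 - 1*17)*205/2 = -(-4 - 17)*205/2 = -(-21)*205/2 = -½*(-4305) = 4305/2 ≈ 2152.5)
A + g(j(-8), -228) = 4305/2 + (½)*(587 + (-3 - 2*(-8)))/(-228) = 4305/2 + (½)*(-1/228)*(587 + (-3 + 16)) = 4305/2 + (½)*(-1/228)*(587 + 13) = 4305/2 + (½)*(-1/228)*600 = 4305/2 - 25/19 = 81745/38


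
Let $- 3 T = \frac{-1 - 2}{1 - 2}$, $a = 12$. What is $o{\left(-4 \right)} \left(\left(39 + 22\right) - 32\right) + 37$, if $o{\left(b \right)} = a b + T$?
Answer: $-1384$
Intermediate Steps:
$T = -1$ ($T = - \frac{\left(-1 - 2\right) \frac{1}{1 - 2}}{3} = - \frac{\left(-3\right) \frac{1}{-1}}{3} = - \frac{\left(-3\right) \left(-1\right)}{3} = \left(- \frac{1}{3}\right) 3 = -1$)
$o{\left(b \right)} = -1 + 12 b$ ($o{\left(b \right)} = 12 b - 1 = -1 + 12 b$)
$o{\left(-4 \right)} \left(\left(39 + 22\right) - 32\right) + 37 = \left(-1 + 12 \left(-4\right)\right) \left(\left(39 + 22\right) - 32\right) + 37 = \left(-1 - 48\right) \left(61 - 32\right) + 37 = \left(-49\right) 29 + 37 = -1421 + 37 = -1384$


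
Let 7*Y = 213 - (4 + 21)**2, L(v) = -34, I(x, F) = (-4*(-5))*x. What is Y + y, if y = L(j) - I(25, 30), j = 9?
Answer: -4150/7 ≈ -592.86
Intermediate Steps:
I(x, F) = 20*x
Y = -412/7 (Y = (213 - (4 + 21)**2)/7 = (213 - 1*25**2)/7 = (213 - 1*625)/7 = (213 - 625)/7 = (1/7)*(-412) = -412/7 ≈ -58.857)
y = -534 (y = -34 - 20*25 = -34 - 1*500 = -34 - 500 = -534)
Y + y = -412/7 - 534 = -4150/7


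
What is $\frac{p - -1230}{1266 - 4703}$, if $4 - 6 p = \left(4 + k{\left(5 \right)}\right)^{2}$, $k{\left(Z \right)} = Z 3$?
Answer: $- \frac{2341}{6874} \approx -0.34056$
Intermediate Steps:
$k{\left(Z \right)} = 3 Z$
$p = - \frac{119}{2}$ ($p = \frac{2}{3} - \frac{\left(4 + 3 \cdot 5\right)^{2}}{6} = \frac{2}{3} - \frac{\left(4 + 15\right)^{2}}{6} = \frac{2}{3} - \frac{19^{2}}{6} = \frac{2}{3} - \frac{361}{6} = - \frac{119}{2} \approx -59.5$)
$\frac{p - -1230}{1266 - 4703} = \frac{- \frac{119}{2} - -1230}{1266 - 4703} = \frac{- \frac{119}{2} + 1230}{-3437} = \frac{2341}{2} \left(- \frac{1}{3437}\right) = - \frac{2341}{6874}$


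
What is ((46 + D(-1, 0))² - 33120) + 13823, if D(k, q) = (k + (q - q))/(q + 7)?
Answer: -842512/49 ≈ -17194.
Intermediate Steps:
D(k, q) = k/(7 + q) (D(k, q) = (k + 0)/(7 + q) = k/(7 + q))
((46 + D(-1, 0))² - 33120) + 13823 = ((46 - 1/(7 + 0))² - 33120) + 13823 = ((46 - 1/7)² - 33120) + 13823 = ((46 - 1*⅐)² - 33120) + 13823 = ((46 - ⅐)² - 33120) + 13823 = ((321/7)² - 33120) + 13823 = (103041/49 - 33120) + 13823 = -1519839/49 + 13823 = -842512/49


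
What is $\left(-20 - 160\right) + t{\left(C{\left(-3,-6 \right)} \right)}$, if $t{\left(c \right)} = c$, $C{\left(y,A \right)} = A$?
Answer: $-186$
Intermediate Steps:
$\left(-20 - 160\right) + t{\left(C{\left(-3,-6 \right)} \right)} = \left(-20 - 160\right) - 6 = -180 - 6 = -186$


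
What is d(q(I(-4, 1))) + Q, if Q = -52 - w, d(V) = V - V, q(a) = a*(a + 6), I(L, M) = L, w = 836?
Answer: -888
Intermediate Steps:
q(a) = a*(6 + a)
d(V) = 0
Q = -888 (Q = -52 - 1*836 = -52 - 836 = -888)
d(q(I(-4, 1))) + Q = 0 - 888 = -888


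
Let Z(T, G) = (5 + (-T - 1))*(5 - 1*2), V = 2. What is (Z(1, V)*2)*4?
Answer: 72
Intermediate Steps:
Z(T, G) = 12 - 3*T (Z(T, G) = (5 + (-1 - T))*(5 - 2) = (4 - T)*3 = 12 - 3*T)
(Z(1, V)*2)*4 = ((12 - 3*1)*2)*4 = ((12 - 3)*2)*4 = (9*2)*4 = 18*4 = 72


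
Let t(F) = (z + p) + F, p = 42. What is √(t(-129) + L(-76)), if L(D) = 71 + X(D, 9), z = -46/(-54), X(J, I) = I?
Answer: I*√498/9 ≈ 2.4795*I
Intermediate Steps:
z = 23/27 (z = -46*(-1/54) = 23/27 ≈ 0.85185)
L(D) = 80 (L(D) = 71 + 9 = 80)
t(F) = 1157/27 + F (t(F) = (23/27 + 42) + F = 1157/27 + F)
√(t(-129) + L(-76)) = √((1157/27 - 129) + 80) = √(-2326/27 + 80) = √(-166/27) = I*√498/9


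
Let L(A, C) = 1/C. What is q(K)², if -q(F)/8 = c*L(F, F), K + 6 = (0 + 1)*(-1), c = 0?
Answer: 0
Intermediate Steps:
K = -7 (K = -6 + (0 + 1)*(-1) = -6 + 1*(-1) = -6 - 1 = -7)
q(F) = 0 (q(F) = -0/F = -8*0 = 0)
q(K)² = 0² = 0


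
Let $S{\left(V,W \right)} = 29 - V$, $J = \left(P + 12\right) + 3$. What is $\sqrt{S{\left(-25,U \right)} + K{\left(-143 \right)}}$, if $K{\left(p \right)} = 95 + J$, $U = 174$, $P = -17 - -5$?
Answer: $2 \sqrt{38} \approx 12.329$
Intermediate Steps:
$P = -12$ ($P = -17 + 5 = -12$)
$J = 3$ ($J = \left(-12 + 12\right) + 3 = 0 + 3 = 3$)
$K{\left(p \right)} = 98$ ($K{\left(p \right)} = 95 + 3 = 98$)
$\sqrt{S{\left(-25,U \right)} + K{\left(-143 \right)}} = \sqrt{\left(29 - -25\right) + 98} = \sqrt{\left(29 + 25\right) + 98} = \sqrt{54 + 98} = \sqrt{152} = 2 \sqrt{38}$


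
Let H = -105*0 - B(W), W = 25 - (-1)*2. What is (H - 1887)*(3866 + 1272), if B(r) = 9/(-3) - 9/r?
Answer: -29034838/3 ≈ -9.6783e+6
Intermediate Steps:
W = 27 (W = 25 - 1*(-2) = 25 + 2 = 27)
B(r) = -3 - 9/r (B(r) = 9*(-⅓) - 9/r = -3 - 9/r)
H = 10/3 (H = -105*0 - (-3 - 9/27) = 0 - (-3 - 9*1/27) = 0 - (-3 - ⅓) = 0 - 1*(-10/3) = 0 + 10/3 = 10/3 ≈ 3.3333)
(H - 1887)*(3866 + 1272) = (10/3 - 1887)*(3866 + 1272) = -5651/3*5138 = -29034838/3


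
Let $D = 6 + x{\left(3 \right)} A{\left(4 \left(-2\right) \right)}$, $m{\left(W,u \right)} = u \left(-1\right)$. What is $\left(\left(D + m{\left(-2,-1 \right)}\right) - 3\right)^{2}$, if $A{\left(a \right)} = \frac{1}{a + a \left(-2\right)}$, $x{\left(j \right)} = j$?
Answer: $\frac{1225}{64} \approx 19.141$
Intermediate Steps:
$m{\left(W,u \right)} = - u$
$A{\left(a \right)} = - \frac{1}{a}$ ($A{\left(a \right)} = \frac{1}{a - 2 a} = \frac{1}{\left(-1\right) a} = - \frac{1}{a}$)
$D = \frac{51}{8}$ ($D = 6 + 3 \left(- \frac{1}{4 \left(-2\right)}\right) = 6 + 3 \left(- \frac{1}{-8}\right) = 6 + 3 \left(\left(-1\right) \left(- \frac{1}{8}\right)\right) = 6 + 3 \cdot \frac{1}{8} = 6 + \frac{3}{8} = \frac{51}{8} \approx 6.375$)
$\left(\left(D + m{\left(-2,-1 \right)}\right) - 3\right)^{2} = \left(\left(\frac{51}{8} - -1\right) - 3\right)^{2} = \left(\left(\frac{51}{8} + 1\right) - 3\right)^{2} = \left(\frac{59}{8} - 3\right)^{2} = \left(\frac{35}{8}\right)^{2} = \frac{1225}{64}$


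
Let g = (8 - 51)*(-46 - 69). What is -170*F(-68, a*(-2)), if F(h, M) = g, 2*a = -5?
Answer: -840650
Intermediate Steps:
a = -5/2 (a = (½)*(-5) = -5/2 ≈ -2.5000)
g = 4945 (g = -43*(-115) = 4945)
F(h, M) = 4945
-170*F(-68, a*(-2)) = -170*4945 = -840650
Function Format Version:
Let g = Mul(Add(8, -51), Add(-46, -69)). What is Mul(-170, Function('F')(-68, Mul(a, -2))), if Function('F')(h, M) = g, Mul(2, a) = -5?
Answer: -840650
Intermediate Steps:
a = Rational(-5, 2) (a = Mul(Rational(1, 2), -5) = Rational(-5, 2) ≈ -2.5000)
g = 4945 (g = Mul(-43, -115) = 4945)
Function('F')(h, M) = 4945
Mul(-170, Function('F')(-68, Mul(a, -2))) = Mul(-170, 4945) = -840650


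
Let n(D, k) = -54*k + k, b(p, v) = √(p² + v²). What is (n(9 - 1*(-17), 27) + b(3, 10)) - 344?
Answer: -1775 + √109 ≈ -1764.6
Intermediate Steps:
n(D, k) = -53*k
(n(9 - 1*(-17), 27) + b(3, 10)) - 344 = (-53*27 + √(3² + 10²)) - 344 = (-1431 + √(9 + 100)) - 344 = (-1431 + √109) - 344 = -1775 + √109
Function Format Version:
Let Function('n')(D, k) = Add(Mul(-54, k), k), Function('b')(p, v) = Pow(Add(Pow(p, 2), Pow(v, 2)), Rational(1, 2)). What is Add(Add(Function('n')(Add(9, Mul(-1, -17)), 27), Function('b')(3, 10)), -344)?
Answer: Add(-1775, Pow(109, Rational(1, 2))) ≈ -1764.6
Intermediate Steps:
Function('n')(D, k) = Mul(-53, k)
Add(Add(Function('n')(Add(9, Mul(-1, -17)), 27), Function('b')(3, 10)), -344) = Add(Add(Mul(-53, 27), Pow(Add(Pow(3, 2), Pow(10, 2)), Rational(1, 2))), -344) = Add(Add(-1431, Pow(Add(9, 100), Rational(1, 2))), -344) = Add(Add(-1431, Pow(109, Rational(1, 2))), -344) = Add(-1775, Pow(109, Rational(1, 2)))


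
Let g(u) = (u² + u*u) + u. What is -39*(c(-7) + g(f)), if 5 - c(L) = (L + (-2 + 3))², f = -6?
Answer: -1365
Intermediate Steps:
g(u) = u + 2*u² (g(u) = (u² + u²) + u = 2*u² + u = u + 2*u²)
c(L) = 5 - (1 + L)² (c(L) = 5 - (L + (-2 + 3))² = 5 - (L + 1)² = 5 - (1 + L)²)
-39*(c(-7) + g(f)) = -39*((5 - (1 - 7)²) - 6*(1 + 2*(-6))) = -39*((5 - 1*(-6)²) - 6*(1 - 12)) = -39*((5 - 1*36) - 6*(-11)) = -39*((5 - 36) + 66) = -39*(-31 + 66) = -39*35 = -1365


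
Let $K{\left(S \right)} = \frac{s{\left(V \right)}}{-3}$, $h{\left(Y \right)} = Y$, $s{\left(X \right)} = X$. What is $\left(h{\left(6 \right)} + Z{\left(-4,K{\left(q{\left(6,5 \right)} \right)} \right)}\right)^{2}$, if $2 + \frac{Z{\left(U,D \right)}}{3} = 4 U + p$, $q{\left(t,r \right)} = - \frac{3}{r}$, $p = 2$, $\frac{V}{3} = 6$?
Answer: $1764$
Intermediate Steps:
$V = 18$ ($V = 3 \cdot 6 = 18$)
$K{\left(S \right)} = -6$ ($K{\left(S \right)} = \frac{18}{-3} = 18 \left(- \frac{1}{3}\right) = -6$)
$Z{\left(U,D \right)} = 12 U$ ($Z{\left(U,D \right)} = -6 + 3 \left(4 U + 2\right) = -6 + 3 \left(2 + 4 U\right) = -6 + \left(6 + 12 U\right) = 12 U$)
$\left(h{\left(6 \right)} + Z{\left(-4,K{\left(q{\left(6,5 \right)} \right)} \right)}\right)^{2} = \left(6 + 12 \left(-4\right)\right)^{2} = \left(6 - 48\right)^{2} = \left(-42\right)^{2} = 1764$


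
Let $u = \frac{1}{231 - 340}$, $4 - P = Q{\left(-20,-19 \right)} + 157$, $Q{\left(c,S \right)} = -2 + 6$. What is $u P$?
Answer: $\frac{157}{109} \approx 1.4404$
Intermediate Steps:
$Q{\left(c,S \right)} = 4$
$P = -157$ ($P = 4 - \left(4 + 157\right) = 4 - 161 = -157$)
$u = - \frac{1}{109}$ ($u = \frac{1}{-109} = - \frac{1}{109} \approx -0.0091743$)
$u P = \left(- \frac{1}{109}\right) \left(-157\right) = \frac{157}{109}$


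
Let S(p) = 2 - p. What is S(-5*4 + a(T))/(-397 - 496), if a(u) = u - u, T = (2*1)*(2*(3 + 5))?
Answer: -22/893 ≈ -0.024636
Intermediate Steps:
T = 32 (T = 2*(2*8) = 2*16 = 32)
a(u) = 0
S(-5*4 + a(T))/(-397 - 496) = (2 - (-5*4 + 0))/(-397 - 496) = (2 - (-20 + 0))/(-893) = -(2 - 1*(-20))/893 = -(2 + 20)/893 = -1/893*22 = -22/893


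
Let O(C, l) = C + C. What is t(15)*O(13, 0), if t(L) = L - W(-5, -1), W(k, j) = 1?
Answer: 364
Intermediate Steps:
O(C, l) = 2*C
t(L) = -1 + L (t(L) = L - 1*1 = L - 1 = -1 + L)
t(15)*O(13, 0) = (-1 + 15)*(2*13) = 14*26 = 364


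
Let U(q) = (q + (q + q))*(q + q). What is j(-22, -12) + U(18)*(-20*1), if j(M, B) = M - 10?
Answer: -38912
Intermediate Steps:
j(M, B) = -10 + M
U(q) = 6*q² (U(q) = (q + 2*q)*(2*q) = (3*q)*(2*q) = 6*q²)
j(-22, -12) + U(18)*(-20*1) = (-10 - 22) + (6*18²)*(-20*1) = -32 + (6*324)*(-20) = -32 + 1944*(-20) = -32 - 38880 = -38912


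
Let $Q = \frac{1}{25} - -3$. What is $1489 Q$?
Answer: $\frac{113164}{25} \approx 4526.6$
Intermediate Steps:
$Q = \frac{76}{25}$ ($Q = \frac{1}{25} + 3 = \frac{76}{25} \approx 3.04$)
$1489 Q = 1489 \cdot \frac{76}{25} = \frac{113164}{25}$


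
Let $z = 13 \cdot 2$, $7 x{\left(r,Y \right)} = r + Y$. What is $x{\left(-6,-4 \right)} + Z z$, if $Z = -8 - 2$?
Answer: $- \frac{1830}{7} \approx -261.43$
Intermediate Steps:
$Z = -10$
$x{\left(r,Y \right)} = \frac{Y}{7} + \frac{r}{7}$ ($x{\left(r,Y \right)} = \frac{r + Y}{7} = \frac{Y + r}{7} = \frac{Y}{7} + \frac{r}{7}$)
$z = 26$
$x{\left(-6,-4 \right)} + Z z = \left(\frac{1}{7} \left(-4\right) + \frac{1}{7} \left(-6\right)\right) - 260 = \left(- \frac{4}{7} - \frac{6}{7}\right) - 260 = - \frac{10}{7} - 260 = - \frac{1830}{7}$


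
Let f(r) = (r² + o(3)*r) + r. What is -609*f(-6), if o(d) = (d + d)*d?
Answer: 47502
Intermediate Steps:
o(d) = 2*d² (o(d) = (2*d)*d = 2*d²)
f(r) = r² + 19*r (f(r) = (r² + (2*3²)*r) + r = (r² + (2*9)*r) + r = (r² + 18*r) + r = r² + 19*r)
-609*f(-6) = -(-3654)*(19 - 6) = -(-3654)*13 = -609*(-78) = 47502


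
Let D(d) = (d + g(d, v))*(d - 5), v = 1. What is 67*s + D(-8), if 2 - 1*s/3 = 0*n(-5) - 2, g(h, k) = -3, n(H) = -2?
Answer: 947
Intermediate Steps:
D(d) = (-5 + d)*(-3 + d) (D(d) = (d - 3)*(d - 5) = (-3 + d)*(-5 + d) = (-5 + d)*(-3 + d))
s = 12 (s = 6 - 3*(0*(-2) - 2) = 6 - 3*(0 - 2) = 6 - 3*(-2) = 6 + 6 = 12)
67*s + D(-8) = 67*12 + (15 + (-8)² - 8*(-8)) = 804 + (15 + 64 + 64) = 804 + 143 = 947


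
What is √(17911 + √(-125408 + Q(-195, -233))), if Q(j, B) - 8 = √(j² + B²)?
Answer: √(17911 + I*√(125400 - √92314)) ≈ 133.84 + 1.321*I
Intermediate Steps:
Q(j, B) = 8 + √(B² + j²) (Q(j, B) = 8 + √(j² + B²) = 8 + √(B² + j²))
√(17911 + √(-125408 + Q(-195, -233))) = √(17911 + √(-125408 + (8 + √((-233)² + (-195)²)))) = √(17911 + √(-125408 + (8 + √(54289 + 38025)))) = √(17911 + √(-125408 + (8 + √92314))) = √(17911 + √(-125400 + √92314))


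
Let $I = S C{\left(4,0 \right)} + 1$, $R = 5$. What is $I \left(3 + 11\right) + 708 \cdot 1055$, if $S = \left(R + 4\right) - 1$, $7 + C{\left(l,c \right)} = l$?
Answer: $746618$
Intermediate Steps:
$C{\left(l,c \right)} = -7 + l$
$S = 8$ ($S = \left(5 + 4\right) - 1 = 9 - 1 = 8$)
$I = -23$ ($I = 8 \left(-7 + 4\right) + 1 = 8 \left(-3\right) + 1 = -24 + 1 = -23$)
$I \left(3 + 11\right) + 708 \cdot 1055 = - 23 \left(3 + 11\right) + 708 \cdot 1055 = \left(-23\right) 14 + 746940 = -322 + 746940 = 746618$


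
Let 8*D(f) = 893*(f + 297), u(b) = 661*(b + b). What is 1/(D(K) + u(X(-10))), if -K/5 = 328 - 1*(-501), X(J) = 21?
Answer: -1/401771 ≈ -2.4890e-6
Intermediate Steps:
K = -4145 (K = -5*(328 - 1*(-501)) = -5*(328 + 501) = -5*829 = -4145)
u(b) = 1322*b (u(b) = 661*(2*b) = 1322*b)
D(f) = 265221/8 + 893*f/8 (D(f) = (893*(f + 297))/8 = (893*(297 + f))/8 = (265221 + 893*f)/8 = 265221/8 + 893*f/8)
1/(D(K) + u(X(-10))) = 1/((265221/8 + (893/8)*(-4145)) + 1322*21) = 1/((265221/8 - 3701485/8) + 27762) = 1/(-429533 + 27762) = 1/(-401771) = -1/401771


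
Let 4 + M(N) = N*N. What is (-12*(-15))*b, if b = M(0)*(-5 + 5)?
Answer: 0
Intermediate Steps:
M(N) = -4 + N² (M(N) = -4 + N*N = -4 + N²)
b = 0 (b = (-4 + 0²)*(-5 + 5) = (-4 + 0)*0 = -4*0 = 0)
(-12*(-15))*b = -12*(-15)*0 = 180*0 = 0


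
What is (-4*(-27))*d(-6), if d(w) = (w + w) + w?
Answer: -1944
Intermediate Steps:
d(w) = 3*w (d(w) = 2*w + w = 3*w)
(-4*(-27))*d(-6) = (-4*(-27))*(3*(-6)) = 108*(-18) = -1944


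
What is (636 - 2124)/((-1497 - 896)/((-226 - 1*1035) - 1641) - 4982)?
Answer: 1439392/4818457 ≈ 0.29872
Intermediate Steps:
(636 - 2124)/((-1497 - 896)/((-226 - 1*1035) - 1641) - 4982) = -1488/(-2393/((-226 - 1035) - 1641) - 4982) = -1488/(-2393/(-1261 - 1641) - 4982) = -1488/(-2393/(-2902) - 4982) = -1488/(-2393*(-1/2902) - 4982) = -1488/(2393/2902 - 4982) = -1488/(-14455371/2902) = -1488*(-2902/14455371) = 1439392/4818457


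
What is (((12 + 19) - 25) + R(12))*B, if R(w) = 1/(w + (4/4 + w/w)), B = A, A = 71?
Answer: 6035/14 ≈ 431.07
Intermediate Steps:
B = 71
R(w) = 1/(2 + w) (R(w) = 1/(w + (4*(¼) + 1)) = 1/(w + (1 + 1)) = 1/(w + 2) = 1/(2 + w))
(((12 + 19) - 25) + R(12))*B = (((12 + 19) - 25) + 1/(2 + 12))*71 = ((31 - 25) + 1/14)*71 = (6 + 1/14)*71 = (85/14)*71 = 6035/14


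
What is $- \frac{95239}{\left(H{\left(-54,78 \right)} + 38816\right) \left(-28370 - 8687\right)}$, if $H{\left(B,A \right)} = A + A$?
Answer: $\frac{95239}{1444185404} \approx 6.5946 \cdot 10^{-5}$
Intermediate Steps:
$H{\left(B,A \right)} = 2 A$
$- \frac{95239}{\left(H{\left(-54,78 \right)} + 38816\right) \left(-28370 - 8687\right)} = - \frac{95239}{\left(2 \cdot 78 + 38816\right) \left(-28370 - 8687\right)} = - \frac{95239}{\left(156 + 38816\right) \left(-37057\right)} = - \frac{95239}{38972 \left(-37057\right)} = - \frac{95239}{-1444185404} = \left(-95239\right) \left(- \frac{1}{1444185404}\right) = \frac{95239}{1444185404}$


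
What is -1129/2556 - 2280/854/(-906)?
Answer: -72308893/164803212 ≈ -0.43876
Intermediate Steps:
-1129/2556 - 2280/854/(-906) = -1129*1/2556 - 2280*1/854*(-1/906) = -1129/2556 - 1140/427*(-1/906) = -1129/2556 + 190/64477 = -72308893/164803212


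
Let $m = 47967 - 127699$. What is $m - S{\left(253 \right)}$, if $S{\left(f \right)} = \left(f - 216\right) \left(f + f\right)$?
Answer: $-98454$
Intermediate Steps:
$m = -79732$ ($m = 47967 - 127699 = -79732$)
$S{\left(f \right)} = 2 f \left(-216 + f\right)$ ($S{\left(f \right)} = \left(-216 + f\right) 2 f = 2 f \left(-216 + f\right)$)
$m - S{\left(253 \right)} = -79732 - 2 \cdot 253 \left(-216 + 253\right) = -79732 - 2 \cdot 253 \cdot 37 = -79732 - 18722 = -98454$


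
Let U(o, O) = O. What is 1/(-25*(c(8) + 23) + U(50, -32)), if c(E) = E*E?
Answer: -1/2207 ≈ -0.00045310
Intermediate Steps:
c(E) = E²
1/(-25*(c(8) + 23) + U(50, -32)) = 1/(-25*(8² + 23) - 32) = 1/(-25*(64 + 23) - 32) = 1/(-25*87 - 32) = 1/(-2175 - 32) = 1/(-2207) = -1/2207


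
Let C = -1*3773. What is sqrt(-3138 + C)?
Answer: I*sqrt(6911) ≈ 83.132*I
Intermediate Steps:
C = -3773
sqrt(-3138 + C) = sqrt(-3138 - 3773) = sqrt(-6911) = I*sqrt(6911)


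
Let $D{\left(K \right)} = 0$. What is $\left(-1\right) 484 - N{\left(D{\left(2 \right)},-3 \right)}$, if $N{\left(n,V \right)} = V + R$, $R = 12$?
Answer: $-493$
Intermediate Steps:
$N{\left(n,V \right)} = 12 + V$ ($N{\left(n,V \right)} = V + 12 = 12 + V$)
$\left(-1\right) 484 - N{\left(D{\left(2 \right)},-3 \right)} = \left(-1\right) 484 - \left(12 - 3\right) = -484 - 9 = -493$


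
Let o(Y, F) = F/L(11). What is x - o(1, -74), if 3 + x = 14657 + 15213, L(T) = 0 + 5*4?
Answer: 298707/10 ≈ 29871.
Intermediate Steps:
L(T) = 20 (L(T) = 0 + 20 = 20)
x = 29867 (x = -3 + (14657 + 15213) = -3 + 29870 = 29867)
o(Y, F) = F/20
x - o(1, -74) = 29867 - (-74)/20 = 29867 - 1*(-37/10) = 29867 + 37/10 = 298707/10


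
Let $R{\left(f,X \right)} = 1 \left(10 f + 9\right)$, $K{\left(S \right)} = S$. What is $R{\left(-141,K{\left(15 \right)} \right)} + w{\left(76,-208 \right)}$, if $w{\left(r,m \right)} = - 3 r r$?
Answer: $-18729$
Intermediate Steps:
$w{\left(r,m \right)} = - 3 r^{2}$
$R{\left(f,X \right)} = 9 + 10 f$ ($R{\left(f,X \right)} = 1 \left(9 + 10 f\right) = 9 + 10 f$)
$R{\left(-141,K{\left(15 \right)} \right)} + w{\left(76,-208 \right)} = \left(9 + 10 \left(-141\right)\right) - 3 \cdot 76^{2} = \left(9 - 1410\right) - 17328 = -1401 - 17328 = -18729$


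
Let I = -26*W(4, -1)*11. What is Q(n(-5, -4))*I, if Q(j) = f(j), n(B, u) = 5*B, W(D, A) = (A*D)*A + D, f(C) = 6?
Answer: -13728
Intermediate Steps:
W(D, A) = D + D*A² (W(D, A) = D*A² + D = D + D*A²)
Q(j) = 6
I = -2288 (I = -104*(1 + (-1)²)*11 = -104*(1 + 1)*11 = -104*2*11 = -26*8*11 = -208*11 = -2288)
Q(n(-5, -4))*I = 6*(-2288) = -13728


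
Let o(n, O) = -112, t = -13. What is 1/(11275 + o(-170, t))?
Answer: 1/11163 ≈ 8.9582e-5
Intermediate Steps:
1/(11275 + o(-170, t)) = 1/(11275 - 112) = 1/11163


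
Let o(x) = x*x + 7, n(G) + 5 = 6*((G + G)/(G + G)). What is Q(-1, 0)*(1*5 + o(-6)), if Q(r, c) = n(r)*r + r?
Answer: -96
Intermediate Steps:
n(G) = 1 (n(G) = -5 + 6*((G + G)/(G + G)) = -5 + 6*((2*G)/((2*G))) = -5 + 6*((2*G)*(1/(2*G))) = -5 + 6*1 = -5 + 6 = 1)
o(x) = 7 + x² (o(x) = x² + 7 = 7 + x²)
Q(r, c) = 2*r (Q(r, c) = 1*r + r = r + r = 2*r)
Q(-1, 0)*(1*5 + o(-6)) = (2*(-1))*(1*5 + (7 + (-6)²)) = -2*(5 + (7 + 36)) = -2*(5 + 43) = -2*48 = -96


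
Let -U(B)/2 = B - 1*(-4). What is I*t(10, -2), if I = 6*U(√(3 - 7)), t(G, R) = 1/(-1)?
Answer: 48 + 24*I ≈ 48.0 + 24.0*I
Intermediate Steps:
U(B) = -8 - 2*B (U(B) = -2*(B - 1*(-4)) = -2*(B + 4) = -2*(4 + B) = -8 - 2*B)
t(G, R) = -1
I = -48 - 24*I (I = 6*(-8 - 2*√(3 - 7)) = 6*(-8 - 4*I) = -48 - 24*I ≈ -48.0 - 24.0*I)
I*t(10, -2) = (-48 - 24*I)*(-1) = 48 + 24*I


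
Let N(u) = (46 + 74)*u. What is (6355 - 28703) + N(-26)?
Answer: -25468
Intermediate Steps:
N(u) = 120*u
(6355 - 28703) + N(-26) = (6355 - 28703) + 120*(-26) = -22348 - 3120 = -25468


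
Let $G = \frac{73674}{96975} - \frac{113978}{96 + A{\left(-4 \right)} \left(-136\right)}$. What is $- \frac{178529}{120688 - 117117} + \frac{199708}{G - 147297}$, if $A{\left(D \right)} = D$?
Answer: $- \frac{18647888801165439}{363164624268461} \approx -51.348$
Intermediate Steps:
$G = - \frac{122287391}{689600}$ ($G = \frac{73674}{96975} - \frac{113978}{96 - -544} = 73674 \cdot \frac{1}{96975} - \frac{113978}{96 + 544} = \frac{8186}{10775} - \frac{113978}{640} = \frac{8186}{10775} - \frac{56989}{320} = - \frac{122287391}{689600} \approx -177.33$)
$- \frac{178529}{120688 - 117117} + \frac{199708}{G - 147297} = - \frac{178529}{120688 - 117117} + \frac{199708}{- \frac{122287391}{689600} - 147297} = - \frac{178529}{120688 - 117117} + \frac{199708}{- \frac{101698298591}{689600}} = - \frac{178529}{3571} + 199708 \left(- \frac{689600}{101698298591}\right) = \left(-178529\right) \frac{1}{3571} - \frac{137718636800}{101698298591} = - \frac{178529}{3571} - \frac{137718636800}{101698298591} = - \frac{18647888801165439}{363164624268461}$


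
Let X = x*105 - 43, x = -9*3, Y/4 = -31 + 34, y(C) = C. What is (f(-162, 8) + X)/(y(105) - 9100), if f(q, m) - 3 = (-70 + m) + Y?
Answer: 585/1799 ≈ 0.32518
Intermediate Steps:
Y = 12 (Y = 4*(-31 + 34) = 4*3 = 12)
x = -27
X = -2878 (X = -27*105 - 43 = -2835 - 43 = -2878)
f(q, m) = -55 + m (f(q, m) = 3 + ((-70 + m) + 12) = 3 + (-58 + m) = -55 + m)
(f(-162, 8) + X)/(y(105) - 9100) = ((-55 + 8) - 2878)/(105 - 9100) = (-47 - 2878)/(-8995) = -2925*(-1/8995) = 585/1799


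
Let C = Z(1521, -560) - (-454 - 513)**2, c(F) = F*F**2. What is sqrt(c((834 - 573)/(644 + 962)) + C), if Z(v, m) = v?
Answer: I*sqrt(6210522202453580242)/2579236 ≈ 966.21*I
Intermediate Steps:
c(F) = F**3
C = -933568 (C = 1521 - (-454 - 513)**2 = 1521 - 1*(-967)**2 = 1521 - 1*935089 = 1521 - 935089 = -933568)
sqrt(c((834 - 573)/(644 + 962)) + C) = sqrt(((834 - 573)/(644 + 962))**3 - 933568) = sqrt((261/1606)**3 - 933568) = sqrt(17779581/4142253016 - 933568) = sqrt(-3867074845861507/4142253016) = I*sqrt(6210522202453580242)/2579236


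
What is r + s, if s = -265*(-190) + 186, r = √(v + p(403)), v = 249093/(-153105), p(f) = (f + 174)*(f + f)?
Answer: 50536 + √1211282865553865/51035 ≈ 51218.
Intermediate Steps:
p(f) = 2*f*(174 + f) (p(f) = (174 + f)*(2*f) = 2*f*(174 + f))
v = -83031/51035 (v = 249093*(-1/153105) = -83031/51035 ≈ -1.6269)
r = √1211282865553865/51035 (r = √(-83031/51035 + 2*403*(174 + 403)) = √(-83031/51035 + 2*403*577) = √(-83031/51035 + 465062) = √(23734356139/51035) = √1211282865553865/51035 ≈ 681.95)
s = 50536 (s = 50350 + 186 = 50536)
r + s = √1211282865553865/51035 + 50536 = 50536 + √1211282865553865/51035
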